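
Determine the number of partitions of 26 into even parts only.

101

Systematic enumeration (by largest part, then next-largest, …) yields 101.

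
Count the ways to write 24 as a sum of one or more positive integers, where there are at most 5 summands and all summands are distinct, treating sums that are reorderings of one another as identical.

119

Direct enumeration gives 119 partitions.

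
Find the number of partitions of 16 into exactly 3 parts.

21

The partitions of 16 that satisfy the conditions:
14,1,1
13,2,1
12,3,1
12,2,2
11,4,1
11,3,2
10,5,1
10,4,2
10,3,3
9,6,1
9,5,2
9,4,3
8,7,1
8,6,2
8,5,3
8,4,4
7,7,2
7,6,3
7,5,4
6,6,4
6,5,5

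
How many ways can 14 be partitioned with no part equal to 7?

120

A full systematic count gives 120.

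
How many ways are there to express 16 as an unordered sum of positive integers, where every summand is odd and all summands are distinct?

5

Listing the qualifying partitions of 16:
15 + 1
13 + 3
11 + 5
9 + 7
7 + 5 + 3 + 1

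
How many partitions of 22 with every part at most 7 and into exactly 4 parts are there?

9

Enumerating:
7,7,7,1
7,7,6,2
7,7,5,3
7,7,4,4
7,6,6,3
7,6,5,4
7,5,5,5
6,6,6,4
6,6,5,5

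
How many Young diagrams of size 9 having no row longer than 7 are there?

28

There are too many to list fully; the first 12 (by largest part) are:
7 + 2
7 + 1 + 1
6 + 3
6 + 2 + 1
6 + 1 + 1 + 1
5 + 4
5 + 3 + 1
5 + 2 + 2
5 + 2 + 1 + 1
5 + 1 + 1 + 1 + 1
4 + 4 + 1
4 + 3 + 2
…and 16 more, for 28 total.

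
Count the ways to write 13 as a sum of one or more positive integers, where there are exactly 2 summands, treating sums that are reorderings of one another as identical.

They are:
12, 1
11, 2
10, 3
9, 4
8, 5
7, 6

6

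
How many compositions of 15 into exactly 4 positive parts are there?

By stars and bars with positive parts, the count is C(14,3) = 364.

364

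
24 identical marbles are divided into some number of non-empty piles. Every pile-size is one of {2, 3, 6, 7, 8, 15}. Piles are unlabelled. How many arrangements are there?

There are too many to list fully; the first 12 (by largest part) are:
15,7,2
15,6,3
15,3,3,3
15,3,2,2,2
8,8,8
8,8,6,2
8,8,3,3,2
8,8,2,2,2,2
8,7,7,2
8,7,6,3
8,7,3,3,3
8,7,3,2,2,2
…and 31 more, for 43 total.

43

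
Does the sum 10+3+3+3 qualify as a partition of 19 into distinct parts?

The parts sum to 19, and the condition 'all summands are distinct' is violated.

No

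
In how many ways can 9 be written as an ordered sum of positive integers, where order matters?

256

There are 8 gaps and each independently is a cut or not, giving 2^8 = 256.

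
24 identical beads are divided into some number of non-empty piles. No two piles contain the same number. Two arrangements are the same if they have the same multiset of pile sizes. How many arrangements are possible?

Direct enumeration gives 122 partitions.

122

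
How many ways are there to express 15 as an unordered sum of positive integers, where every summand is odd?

A partial list (first 12 by largest part):
15
13+1+1
11+3+1
11+1+1+1+1
9+5+1
9+3+3
9+3+1+1+1
9+1+1+1+1+1+1
7+7+1
7+5+3
7+5+1+1+1
7+3+3+1+1
…and 15 more, for 27 total.

27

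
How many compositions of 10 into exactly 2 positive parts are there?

9

By stars and bars with positive parts, the count is C(9,1) = 9.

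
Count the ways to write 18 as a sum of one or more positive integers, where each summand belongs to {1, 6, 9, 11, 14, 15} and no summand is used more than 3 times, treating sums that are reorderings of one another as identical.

5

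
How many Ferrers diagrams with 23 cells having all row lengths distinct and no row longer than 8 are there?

Enumerating:
2,6,7,8
3,5,7,8
1,2,5,7,8
1,3,4,7,8
4,5,6,8
1,3,5,6,8
2,3,4,6,8
1,2,3,4,5,8
1,4,5,6,7
2,3,5,6,7
1,2,3,4,6,7
Counting gives 11.

11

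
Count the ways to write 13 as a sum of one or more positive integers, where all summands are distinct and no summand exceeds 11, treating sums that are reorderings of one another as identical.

16

The partitions of 13 that satisfy the conditions:
2,11
3,10
1,2,10
4,9
1,3,9
5,8
1,4,8
2,3,8
6,7
1,5,7
2,4,7
1,2,3,7
2,5,6
3,4,6
1,2,4,6
1,3,4,5
That's 16 in total.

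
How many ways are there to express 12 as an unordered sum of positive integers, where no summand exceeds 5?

47

There are too many to list fully; the first 12 (by largest part) are:
5, 5, 2
5, 5, 1, 1
5, 4, 3
5, 4, 2, 1
5, 4, 1, 1, 1
5, 3, 3, 1
5, 3, 2, 2
5, 3, 2, 1, 1
5, 3, 1, 1, 1, 1
5, 2, 2, 2, 1
5, 2, 2, 1, 1, 1
5, 2, 1, 1, 1, 1, 1
…and 35 more, for 47 total.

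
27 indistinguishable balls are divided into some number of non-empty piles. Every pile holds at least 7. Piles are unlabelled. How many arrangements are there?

15

Listing the qualifying partitions of 27:
27
20,7
19,8
18,9
17,10
16,11
15,12
14,13
13,7,7
12,8,7
11,9,7
11,8,8
10,10,7
10,9,8
9,9,9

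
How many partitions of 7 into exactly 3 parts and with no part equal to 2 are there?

Listing the qualifying partitions of 7:
5, 1, 1
3, 3, 1

2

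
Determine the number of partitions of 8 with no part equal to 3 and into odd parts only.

The partitions of 8 that satisfy the conditions:
1,7
1,1,1,5
1,1,1,1,1,1,1,1
Counting gives 3.

3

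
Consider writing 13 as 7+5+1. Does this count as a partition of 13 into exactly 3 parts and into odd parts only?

The parts sum to 13, and the condition 'there are exactly 3 summands' holds; the condition 'every summand is odd' holds.

Yes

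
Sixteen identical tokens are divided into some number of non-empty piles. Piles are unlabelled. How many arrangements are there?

231

A full systematic count gives 231.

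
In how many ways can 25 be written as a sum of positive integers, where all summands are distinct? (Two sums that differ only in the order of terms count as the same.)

Direct enumeration gives 142 partitions.

142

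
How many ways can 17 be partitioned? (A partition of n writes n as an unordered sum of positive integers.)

Enumerating by decreasing first part gives 297 partitions in all.

297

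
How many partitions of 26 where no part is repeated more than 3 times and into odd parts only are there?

A partial list (first 12 by largest part):
25+1
23+3
23+1+1+1
21+5
21+3+1+1
19+7
19+5+1+1
19+3+3+1
17+9
17+7+1+1
17+5+3+1
17+3+3+3
…and 49 more, for 61 total.

61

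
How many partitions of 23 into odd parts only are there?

Direct enumeration gives 104 partitions.

104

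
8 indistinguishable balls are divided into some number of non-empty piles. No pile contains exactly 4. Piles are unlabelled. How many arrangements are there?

17

The partitions of 8 that satisfy the conditions:
8
1,7
2,6
1,1,6
3,5
1,2,5
1,1,1,5
2,3,3
1,1,3,3
1,2,2,3
1,1,1,2,3
1,1,1,1,1,3
2,2,2,2
1,1,2,2,2
1,1,1,1,2,2
1,1,1,1,1,1,2
1,1,1,1,1,1,1,1
Counting gives 17.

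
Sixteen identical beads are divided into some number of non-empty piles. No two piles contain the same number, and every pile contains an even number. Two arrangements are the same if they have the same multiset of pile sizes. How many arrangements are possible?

Listing the qualifying partitions of 16:
16
14, 2
12, 4
10, 6
10, 4, 2
8, 6, 2

6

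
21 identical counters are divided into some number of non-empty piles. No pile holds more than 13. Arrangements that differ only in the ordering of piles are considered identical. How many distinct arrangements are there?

747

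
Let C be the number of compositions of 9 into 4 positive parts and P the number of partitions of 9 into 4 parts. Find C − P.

50

Compositions: C(8,3) = 56.
Unordered (partitions into 4 parts): 6.
Difference: 56 − 6 = 50.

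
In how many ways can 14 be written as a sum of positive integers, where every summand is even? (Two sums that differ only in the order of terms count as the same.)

15

They are:
14
12,2
10,4
10,2,2
8,6
8,4,2
8,2,2,2
6,6,2
6,4,4
6,4,2,2
6,2,2,2,2
4,4,4,2
4,4,2,2,2
4,2,2,2,2,2
2,2,2,2,2,2,2
Counting gives 15.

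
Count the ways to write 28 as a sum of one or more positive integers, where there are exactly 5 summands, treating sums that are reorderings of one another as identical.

291

Systematic enumeration (by largest part, then next-largest, …) yields 291.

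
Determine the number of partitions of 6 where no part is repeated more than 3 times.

The partitions of 6 that satisfy the conditions:
6
5, 1
4, 2
4, 1, 1
3, 3
3, 2, 1
3, 1, 1, 1
2, 2, 2
2, 2, 1, 1

9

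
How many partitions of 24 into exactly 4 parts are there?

Systematic enumeration (by largest part, then next-largest, …) yields 108.

108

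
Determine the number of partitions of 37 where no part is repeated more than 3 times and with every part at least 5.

There are 190 such partitions.

190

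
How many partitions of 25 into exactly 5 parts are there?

192

Counting exhaustively, 192 partitions satisfy the conditions.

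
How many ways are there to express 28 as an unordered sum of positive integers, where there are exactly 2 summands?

Enumerating:
27, 1
26, 2
25, 3
24, 4
23, 5
22, 6
21, 7
20, 8
19, 9
18, 10
17, 11
16, 12
15, 13
14, 14
Counting gives 14.

14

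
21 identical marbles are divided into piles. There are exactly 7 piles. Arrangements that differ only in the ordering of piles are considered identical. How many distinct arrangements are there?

105

Counting exhaustively, 105 partitions satisfy the conditions.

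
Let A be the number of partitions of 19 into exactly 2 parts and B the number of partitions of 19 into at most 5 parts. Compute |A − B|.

155

Partitions of 19 into exactly 2 parts: 9.
Partitions of 19 into at most 5 parts: 164.
|9 − 164| = 155.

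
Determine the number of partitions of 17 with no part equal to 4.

There are 196 such partitions.

196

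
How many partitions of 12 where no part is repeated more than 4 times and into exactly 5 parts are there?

They are:
8+1+1+1+1
7+2+1+1+1
6+3+1+1+1
6+2+2+1+1
5+4+1+1+1
5+3+2+1+1
5+2+2+2+1
4+4+2+1+1
4+3+3+1+1
4+3+2+2+1
4+2+2+2+2
3+3+3+2+1
3+3+2+2+2
Counting gives 13.

13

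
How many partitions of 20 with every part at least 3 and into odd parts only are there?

10

The partitions of 20 that satisfy the conditions:
17 + 3
15 + 5
13 + 7
11 + 9
11 + 3 + 3 + 3
9 + 5 + 3 + 3
7 + 7 + 3 + 3
7 + 5 + 5 + 3
5 + 5 + 5 + 5
5 + 3 + 3 + 3 + 3 + 3
That's 10 in total.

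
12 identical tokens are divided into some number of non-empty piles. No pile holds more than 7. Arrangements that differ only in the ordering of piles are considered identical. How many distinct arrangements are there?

65

A partial list (first 12 by largest part):
7 + 5
7 + 4 + 1
7 + 3 + 2
7 + 3 + 1 + 1
7 + 2 + 2 + 1
7 + 2 + 1 + 1 + 1
7 + 1 + 1 + 1 + 1 + 1
6 + 6
6 + 5 + 1
6 + 4 + 2
6 + 4 + 1 + 1
6 + 3 + 3
…and 53 more, for 65 total.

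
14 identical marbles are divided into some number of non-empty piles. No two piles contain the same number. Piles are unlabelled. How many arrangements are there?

Listing the qualifying partitions of 14:
14
1,13
2,12
3,11
1,2,11
4,10
1,3,10
5,9
1,4,9
2,3,9
6,8
1,5,8
2,4,8
1,2,3,8
1,6,7
2,5,7
3,4,7
1,2,4,7
3,5,6
1,2,5,6
1,3,4,6
2,3,4,5
That's 22 in total.

22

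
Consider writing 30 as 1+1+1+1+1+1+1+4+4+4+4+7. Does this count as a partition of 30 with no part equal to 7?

No

The parts sum to 30, and the condition 'no summand equals 7' is violated.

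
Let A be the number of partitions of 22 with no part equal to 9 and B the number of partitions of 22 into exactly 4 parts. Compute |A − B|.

Partitions of 22 with no part equal to 9: 901.
Partitions of 22 into exactly 4 parts: 84.
|901 − 84| = 817.

817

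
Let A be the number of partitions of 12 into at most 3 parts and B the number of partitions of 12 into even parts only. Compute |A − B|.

Partitions of 12 into at most 3 parts: 19.
Partitions of 12 into even parts only: 11.
|19 − 11| = 8.

8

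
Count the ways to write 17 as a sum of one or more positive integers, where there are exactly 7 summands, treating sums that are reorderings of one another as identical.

38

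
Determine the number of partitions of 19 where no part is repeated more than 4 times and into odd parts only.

There are too many to list fully; the first 12 (by largest part) are:
19
17,1,1
15,3,1
15,1,1,1,1
13,5,1
13,3,3
13,3,1,1,1
11,7,1
11,5,3
11,5,1,1,1
11,3,3,1,1
9,9,1
…and 18 more, for 30 total.

30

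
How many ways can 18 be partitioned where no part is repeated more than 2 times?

There are 135 such partitions.

135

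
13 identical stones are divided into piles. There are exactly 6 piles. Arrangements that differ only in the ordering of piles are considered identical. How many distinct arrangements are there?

The partitions of 13 that satisfy the conditions:
1 + 1 + 1 + 1 + 1 + 8
1 + 1 + 1 + 1 + 2 + 7
1 + 1 + 1 + 1 + 3 + 6
1 + 1 + 1 + 2 + 2 + 6
1 + 1 + 1 + 1 + 4 + 5
1 + 1 + 1 + 2 + 3 + 5
1 + 1 + 2 + 2 + 2 + 5
1 + 1 + 1 + 2 + 4 + 4
1 + 1 + 1 + 3 + 3 + 4
1 + 1 + 2 + 2 + 3 + 4
1 + 2 + 2 + 2 + 2 + 4
1 + 1 + 2 + 3 + 3 + 3
1 + 2 + 2 + 2 + 3 + 3
2 + 2 + 2 + 2 + 2 + 3
That's 14 in total.

14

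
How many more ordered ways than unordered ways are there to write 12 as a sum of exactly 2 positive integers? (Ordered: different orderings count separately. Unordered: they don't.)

5

Ordered (compositions into 2 parts): C(11,1) = 11.
Unordered (partitions into 2 parts): 6.
Difference: 11 − 6 = 5.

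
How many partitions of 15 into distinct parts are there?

27

A partial list (first 12 by largest part):
15
14 + 1
13 + 2
12 + 3
12 + 2 + 1
11 + 4
11 + 3 + 1
10 + 5
10 + 4 + 1
10 + 3 + 2
9 + 6
9 + 5 + 1
…and 15 more, for 27 total.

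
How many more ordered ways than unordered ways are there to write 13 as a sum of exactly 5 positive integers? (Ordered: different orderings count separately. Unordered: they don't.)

477

Compositions: C(12,4) = 495.
Partitions of 13 into exactly 5 parts: 18.
Difference: 495 − 18 = 477.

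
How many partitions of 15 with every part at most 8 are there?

A full systematic count gives 146.

146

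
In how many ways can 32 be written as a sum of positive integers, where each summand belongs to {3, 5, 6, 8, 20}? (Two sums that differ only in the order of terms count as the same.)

22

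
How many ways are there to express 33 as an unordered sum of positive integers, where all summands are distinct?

448

A full systematic count gives 448.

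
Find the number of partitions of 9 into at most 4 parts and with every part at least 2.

The partitions of 9 that satisfy the conditions:
9
7+2
6+3
5+4
5+2+2
4+3+2
3+3+3
3+2+2+2

8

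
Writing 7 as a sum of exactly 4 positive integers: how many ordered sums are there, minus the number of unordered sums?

Compositions: C(6,3) = 20.
Unordered (partitions into 4 parts): 3.
Difference: 20 − 3 = 17.

17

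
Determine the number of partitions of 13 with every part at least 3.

10

Listing the qualifying partitions of 13:
13
10 + 3
9 + 4
8 + 5
7 + 6
7 + 3 + 3
6 + 4 + 3
5 + 5 + 3
5 + 4 + 4
4 + 3 + 3 + 3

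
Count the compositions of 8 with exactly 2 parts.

7

Place 1 bars in the 7 internal gaps of a row of 8 dots: C(7,1) = 7.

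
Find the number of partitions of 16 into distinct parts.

32

A partial list (first 12 by largest part):
16
1 + 15
2 + 14
3 + 13
1 + 2 + 13
4 + 12
1 + 3 + 12
5 + 11
1 + 4 + 11
2 + 3 + 11
6 + 10
1 + 5 + 10
…and 20 more, for 32 total.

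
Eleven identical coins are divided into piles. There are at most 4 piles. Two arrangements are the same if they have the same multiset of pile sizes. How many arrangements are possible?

27

There are too many to list fully; the first 12 (by largest part) are:
11
1+10
2+9
1+1+9
3+8
1+2+8
1+1+1+8
4+7
1+3+7
2+2+7
1+1+2+7
5+6
…and 15 more, for 27 total.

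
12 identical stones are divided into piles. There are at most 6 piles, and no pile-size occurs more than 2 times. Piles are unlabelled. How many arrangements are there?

36

There are too many to list fully; the first 12 (by largest part) are:
12
11, 1
10, 2
10, 1, 1
9, 3
9, 2, 1
8, 4
8, 3, 1
8, 2, 2
8, 2, 1, 1
7, 5
7, 4, 1
…and 24 more, for 36 total.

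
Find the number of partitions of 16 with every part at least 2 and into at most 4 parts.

There are too many to list fully; the first 12 (by largest part) are:
16
14, 2
13, 3
12, 4
12, 2, 2
11, 5
11, 3, 2
10, 6
10, 4, 2
10, 3, 3
10, 2, 2, 2
9, 7
…and 25 more, for 37 total.

37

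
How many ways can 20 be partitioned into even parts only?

42

A partial list (first 12 by largest part):
20
18 + 2
16 + 4
16 + 2 + 2
14 + 6
14 + 4 + 2
14 + 2 + 2 + 2
12 + 8
12 + 6 + 2
12 + 4 + 4
12 + 4 + 2 + 2
12 + 2 + 2 + 2 + 2
…and 30 more, for 42 total.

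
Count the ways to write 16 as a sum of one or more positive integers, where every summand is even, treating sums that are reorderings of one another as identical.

Enumerating:
16
14+2
12+4
12+2+2
10+6
10+4+2
10+2+2+2
8+8
8+6+2
8+4+4
8+4+2+2
8+2+2+2+2
6+6+4
6+6+2+2
6+4+4+2
6+4+2+2+2
6+2+2+2+2+2
4+4+4+4
4+4+4+2+2
4+4+2+2+2+2
4+2+2+2+2+2+2
2+2+2+2+2+2+2+2
That's 22 in total.

22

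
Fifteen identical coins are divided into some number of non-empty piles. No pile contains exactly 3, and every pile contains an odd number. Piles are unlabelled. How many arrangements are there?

12

They are:
15
1+1+13
1+1+1+1+11
1+5+9
1+1+1+1+1+1+9
1+7+7
1+1+1+5+7
1+1+1+1+1+1+1+1+7
5+5+5
1+1+1+1+1+5+5
1+1+1+1+1+1+1+1+1+1+5
1+1+1+1+1+1+1+1+1+1+1+1+1+1+1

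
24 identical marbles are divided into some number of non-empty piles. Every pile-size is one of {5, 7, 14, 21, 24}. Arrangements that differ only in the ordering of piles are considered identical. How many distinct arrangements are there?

3

They are:
24
5 + 5 + 14
5 + 5 + 7 + 7
Counting gives 3.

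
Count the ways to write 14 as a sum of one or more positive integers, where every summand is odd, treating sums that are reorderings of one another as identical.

22

The partitions of 14 that satisfy the conditions:
13, 1
11, 3
11, 1, 1, 1
9, 5
9, 3, 1, 1
9, 1, 1, 1, 1, 1
7, 7
7, 5, 1, 1
7, 3, 3, 1
7, 3, 1, 1, 1, 1
7, 1, 1, 1, 1, 1, 1, 1
5, 5, 3, 1
5, 5, 1, 1, 1, 1
5, 3, 3, 3
5, 3, 3, 1, 1, 1
5, 3, 1, 1, 1, 1, 1, 1
5, 1, 1, 1, 1, 1, 1, 1, 1, 1
3, 3, 3, 3, 1, 1
3, 3, 3, 1, 1, 1, 1, 1
3, 3, 1, 1, 1, 1, 1, 1, 1, 1
3, 1, 1, 1, 1, 1, 1, 1, 1, 1, 1, 1
1, 1, 1, 1, 1, 1, 1, 1, 1, 1, 1, 1, 1, 1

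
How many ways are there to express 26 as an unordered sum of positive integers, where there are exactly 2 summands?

Listing the qualifying partitions of 26:
25+1
24+2
23+3
22+4
21+5
20+6
19+7
18+8
17+9
16+10
15+11
14+12
13+13

13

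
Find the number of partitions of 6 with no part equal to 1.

4

They are:
6
2,4
3,3
2,2,2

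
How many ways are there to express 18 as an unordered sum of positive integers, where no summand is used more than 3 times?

208

Direct enumeration gives 208 partitions.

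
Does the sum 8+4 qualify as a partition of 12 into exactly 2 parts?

Yes

The parts sum to 12, and the condition 'there are exactly 2 summands' holds.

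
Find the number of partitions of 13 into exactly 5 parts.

18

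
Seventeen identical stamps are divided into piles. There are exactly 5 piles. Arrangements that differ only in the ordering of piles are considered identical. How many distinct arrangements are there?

47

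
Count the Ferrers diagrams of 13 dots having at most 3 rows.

21

Enumerating:
13
1,12
2,11
1,1,11
3,10
1,2,10
4,9
1,3,9
2,2,9
5,8
1,4,8
2,3,8
6,7
1,5,7
2,4,7
3,3,7
1,6,6
2,5,6
3,4,6
3,5,5
4,4,5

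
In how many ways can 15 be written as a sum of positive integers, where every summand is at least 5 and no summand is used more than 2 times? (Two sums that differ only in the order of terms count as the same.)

4

Listing the qualifying partitions of 15:
15
10,5
9,6
8,7
Counting gives 4.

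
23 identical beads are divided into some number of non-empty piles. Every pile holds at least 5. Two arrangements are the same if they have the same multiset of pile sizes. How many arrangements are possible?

Enumerating:
23
18,5
17,6
16,7
15,8
14,9
13,10
13,5,5
12,11
12,6,5
11,7,5
11,6,6
10,8,5
10,7,6
9,9,5
9,8,6
9,7,7
8,8,7
8,5,5,5
7,6,5,5
6,6,6,5
That's 21 in total.

21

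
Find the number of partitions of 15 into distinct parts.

There are too many to list fully; the first 12 (by largest part) are:
15
14,1
13,2
12,3
12,2,1
11,4
11,3,1
10,5
10,4,1
10,3,2
9,6
9,5,1
…and 15 more, for 27 total.

27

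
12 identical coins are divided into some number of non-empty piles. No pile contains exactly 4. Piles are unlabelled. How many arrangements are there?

There are too many to list fully; the first 12 (by largest part) are:
12
11, 1
10, 2
10, 1, 1
9, 3
9, 2, 1
9, 1, 1, 1
8, 3, 1
8, 2, 2
8, 2, 1, 1
8, 1, 1, 1, 1
7, 5
…and 43 more, for 55 total.

55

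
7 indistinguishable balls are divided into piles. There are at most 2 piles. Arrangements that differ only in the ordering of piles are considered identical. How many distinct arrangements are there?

The partitions of 7 that satisfy the conditions:
7
6 + 1
5 + 2
4 + 3
Counting gives 4.

4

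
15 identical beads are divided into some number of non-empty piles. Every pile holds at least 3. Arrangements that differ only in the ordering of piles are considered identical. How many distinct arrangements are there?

17

They are:
15
12,3
11,4
10,5
9,6
9,3,3
8,7
8,4,3
7,5,3
7,4,4
6,6,3
6,5,4
6,3,3,3
5,5,5
5,4,3,3
4,4,4,3
3,3,3,3,3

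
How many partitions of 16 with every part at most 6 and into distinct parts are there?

3

Listing the qualifying partitions of 16:
6 + 5 + 4 + 1
6 + 5 + 3 + 2
6 + 4 + 3 + 2 + 1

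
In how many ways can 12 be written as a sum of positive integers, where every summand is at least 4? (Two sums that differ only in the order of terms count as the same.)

Enumerating:
12
8,4
7,5
6,6
4,4,4
Counting gives 5.

5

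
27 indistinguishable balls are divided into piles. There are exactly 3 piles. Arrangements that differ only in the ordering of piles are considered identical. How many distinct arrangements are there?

A partial list (first 12 by largest part):
25 + 1 + 1
24 + 2 + 1
23 + 3 + 1
23 + 2 + 2
22 + 4 + 1
22 + 3 + 2
21 + 5 + 1
21 + 4 + 2
21 + 3 + 3
20 + 6 + 1
20 + 5 + 2
20 + 4 + 3
…and 49 more, for 61 total.

61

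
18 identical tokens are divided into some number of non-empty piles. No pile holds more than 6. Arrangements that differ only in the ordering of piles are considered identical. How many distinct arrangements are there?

A full systematic count gives 199.

199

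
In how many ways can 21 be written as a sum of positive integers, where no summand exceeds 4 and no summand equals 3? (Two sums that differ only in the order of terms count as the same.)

36

There are too many to list fully; the first 12 (by largest part) are:
4,4,4,4,4,1
4,4,4,4,2,2,1
4,4,4,4,2,1,1,1
4,4,4,4,1,1,1,1,1
4,4,4,2,2,2,2,1
4,4,4,2,2,2,1,1,1
4,4,4,2,2,1,1,1,1,1
4,4,4,2,1,1,1,1,1,1,1
4,4,4,1,1,1,1,1,1,1,1,1
4,4,2,2,2,2,2,2,1
4,4,2,2,2,2,2,1,1,1
4,4,2,2,2,2,1,1,1,1,1
…and 24 more, for 36 total.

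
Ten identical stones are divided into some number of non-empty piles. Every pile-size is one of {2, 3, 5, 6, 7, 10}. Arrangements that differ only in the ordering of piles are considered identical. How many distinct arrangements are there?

7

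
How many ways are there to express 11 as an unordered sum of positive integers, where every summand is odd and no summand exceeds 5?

8

They are:
5 + 5 + 1
5 + 3 + 3
5 + 3 + 1 + 1 + 1
5 + 1 + 1 + 1 + 1 + 1 + 1
3 + 3 + 3 + 1 + 1
3 + 3 + 1 + 1 + 1 + 1 + 1
3 + 1 + 1 + 1 + 1 + 1 + 1 + 1 + 1
1 + 1 + 1 + 1 + 1 + 1 + 1 + 1 + 1 + 1 + 1
That's 8 in total.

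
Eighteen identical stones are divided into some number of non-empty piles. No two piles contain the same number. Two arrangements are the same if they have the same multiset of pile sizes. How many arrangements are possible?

46

A partial list (first 12 by largest part):
18
1,17
2,16
3,15
1,2,15
4,14
1,3,14
5,13
1,4,13
2,3,13
6,12
1,5,12
…and 34 more, for 46 total.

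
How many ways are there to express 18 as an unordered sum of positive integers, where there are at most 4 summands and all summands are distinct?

A partial list (first 12 by largest part):
18
17+1
16+2
15+3
15+2+1
14+4
14+3+1
13+5
13+4+1
13+3+2
12+6
12+5+1
…and 31 more, for 43 total.

43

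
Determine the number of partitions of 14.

135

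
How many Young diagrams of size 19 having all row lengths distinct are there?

There are too many to list fully; the first 12 (by largest part) are:
19
18, 1
17, 2
16, 3
16, 2, 1
15, 4
15, 3, 1
14, 5
14, 4, 1
14, 3, 2
13, 6
13, 5, 1
…and 42 more, for 54 total.

54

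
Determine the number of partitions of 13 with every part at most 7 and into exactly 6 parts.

13

Enumerating:
1+1+1+1+2+7
1+1+1+1+3+6
1+1+1+2+2+6
1+1+1+1+4+5
1+1+1+2+3+5
1+1+2+2+2+5
1+1+1+2+4+4
1+1+1+3+3+4
1+1+2+2+3+4
1+2+2+2+2+4
1+1+2+3+3+3
1+2+2+2+3+3
2+2+2+2+2+3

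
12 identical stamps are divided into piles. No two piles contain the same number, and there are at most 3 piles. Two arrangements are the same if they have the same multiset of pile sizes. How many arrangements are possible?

13

Enumerating:
12
11+1
10+2
9+3
9+2+1
8+4
8+3+1
7+5
7+4+1
7+3+2
6+5+1
6+4+2
5+4+3
That's 13 in total.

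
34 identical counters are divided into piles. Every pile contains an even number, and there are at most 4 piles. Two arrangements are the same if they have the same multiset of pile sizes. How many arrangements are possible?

72

Counting exhaustively, 72 partitions satisfy the conditions.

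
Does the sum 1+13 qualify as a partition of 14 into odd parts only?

Yes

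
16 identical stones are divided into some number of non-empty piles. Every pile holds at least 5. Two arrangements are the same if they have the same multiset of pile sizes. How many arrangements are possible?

Enumerating:
16
11+5
10+6
9+7
8+8
6+5+5

6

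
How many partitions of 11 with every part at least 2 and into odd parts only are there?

2

Enumerating:
11
5 + 3 + 3
That's 2 in total.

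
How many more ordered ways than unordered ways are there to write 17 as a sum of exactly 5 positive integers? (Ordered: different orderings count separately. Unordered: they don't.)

1773

Ordered (compositions into 5 parts): C(16,4) = 1820.
Partitions of 17 into exactly 5 parts: 47.
Difference: 1820 − 47 = 1773.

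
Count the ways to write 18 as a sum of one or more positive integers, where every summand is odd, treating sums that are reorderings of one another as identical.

46

There are too many to list fully; the first 12 (by largest part) are:
17+1
15+3
15+1+1+1
13+5
13+3+1+1
13+1+1+1+1+1
11+7
11+5+1+1
11+3+3+1
11+3+1+1+1+1
11+1+1+1+1+1+1+1
9+9
…and 34 more, for 46 total.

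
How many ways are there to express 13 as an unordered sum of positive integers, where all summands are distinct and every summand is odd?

3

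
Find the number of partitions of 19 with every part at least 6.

6

Listing the qualifying partitions of 19:
19
13+6
12+7
11+8
10+9
7+6+6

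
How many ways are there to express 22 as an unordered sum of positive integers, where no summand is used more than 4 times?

A full systematic count gives 628.

628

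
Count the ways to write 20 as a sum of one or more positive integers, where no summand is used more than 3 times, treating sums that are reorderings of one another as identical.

Counting exhaustively, 320 partitions satisfy the conditions.

320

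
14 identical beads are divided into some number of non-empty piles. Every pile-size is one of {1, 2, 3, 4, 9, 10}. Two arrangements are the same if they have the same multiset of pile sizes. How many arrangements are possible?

A partial list (first 12 by largest part):
10 + 4
10 + 3 + 1
10 + 2 + 2
10 + 2 + 1 + 1
10 + 1 + 1 + 1 + 1
9 + 4 + 1
9 + 3 + 2
9 + 3 + 1 + 1
9 + 2 + 2 + 1
9 + 2 + 1 + 1 + 1
9 + 1 + 1 + 1 + 1 + 1
4 + 4 + 4 + 2
…and 46 more, for 58 total.

58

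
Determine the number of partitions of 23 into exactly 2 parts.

11

The partitions of 23 that satisfy the conditions:
22 + 1
21 + 2
20 + 3
19 + 4
18 + 5
17 + 6
16 + 7
15 + 8
14 + 9
13 + 10
12 + 11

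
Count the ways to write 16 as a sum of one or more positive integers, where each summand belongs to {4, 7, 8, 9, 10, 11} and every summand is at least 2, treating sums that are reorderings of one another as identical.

4

They are:
9+7
8+8
8+4+4
4+4+4+4
Counting gives 4.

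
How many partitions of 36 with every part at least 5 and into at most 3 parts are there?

63

A partial list (first 12 by largest part):
36
5,31
6,30
7,29
8,28
9,27
10,26
5,5,26
11,25
5,6,25
12,24
5,7,24
…and 51 more, for 63 total.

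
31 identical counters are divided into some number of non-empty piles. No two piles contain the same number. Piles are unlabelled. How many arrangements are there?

340

Counting exhaustively, 340 partitions satisfy the conditions.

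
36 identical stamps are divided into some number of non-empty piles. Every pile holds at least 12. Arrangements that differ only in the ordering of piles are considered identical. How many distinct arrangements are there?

9

The partitions of 36 that satisfy the conditions:
36
24+12
23+13
22+14
21+15
20+16
19+17
18+18
12+12+12
Counting gives 9.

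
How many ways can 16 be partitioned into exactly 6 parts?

35

There are too many to list fully; the first 12 (by largest part) are:
11,1,1,1,1,1
10,2,1,1,1,1
9,3,1,1,1,1
9,2,2,1,1,1
8,4,1,1,1,1
8,3,2,1,1,1
8,2,2,2,1,1
7,5,1,1,1,1
7,4,2,1,1,1
7,3,3,1,1,1
7,3,2,2,1,1
7,2,2,2,2,1
…and 23 more, for 35 total.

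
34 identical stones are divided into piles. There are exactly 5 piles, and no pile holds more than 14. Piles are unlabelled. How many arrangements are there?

309

Enumerating by decreasing first part gives 309 partitions in all.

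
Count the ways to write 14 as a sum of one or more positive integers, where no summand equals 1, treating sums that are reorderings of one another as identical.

A partial list (first 12 by largest part):
14
2+12
3+11
4+10
2+2+10
5+9
2+3+9
6+8
2+4+8
3+3+8
2+2+2+8
7+7
…and 22 more, for 34 total.

34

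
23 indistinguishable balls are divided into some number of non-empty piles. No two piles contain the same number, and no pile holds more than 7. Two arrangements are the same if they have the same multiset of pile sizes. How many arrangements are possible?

The partitions of 23 that satisfy the conditions:
7, 6, 5, 4, 1
7, 6, 5, 3, 2
7, 6, 4, 3, 2, 1
That's 3 in total.

3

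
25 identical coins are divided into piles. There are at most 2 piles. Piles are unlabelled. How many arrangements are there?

13

The partitions of 25 that satisfy the conditions:
25
24+1
23+2
22+3
21+4
20+5
19+6
18+7
17+8
16+9
15+10
14+11
13+12
That's 13 in total.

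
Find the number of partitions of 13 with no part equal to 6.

86

Direct enumeration gives 86 partitions.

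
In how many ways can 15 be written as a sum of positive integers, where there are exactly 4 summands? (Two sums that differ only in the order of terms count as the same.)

27

There are too many to list fully; the first 12 (by largest part) are:
12 + 1 + 1 + 1
11 + 2 + 1 + 1
10 + 3 + 1 + 1
10 + 2 + 2 + 1
9 + 4 + 1 + 1
9 + 3 + 2 + 1
9 + 2 + 2 + 2
8 + 5 + 1 + 1
8 + 4 + 2 + 1
8 + 3 + 3 + 1
8 + 3 + 2 + 2
7 + 6 + 1 + 1
…and 15 more, for 27 total.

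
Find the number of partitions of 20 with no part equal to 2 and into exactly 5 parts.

37

There are too many to list fully; the first 12 (by largest part) are:
16+1+1+1+1
14+3+1+1+1
13+4+1+1+1
12+5+1+1+1
12+3+3+1+1
11+6+1+1+1
11+4+3+1+1
10+7+1+1+1
10+5+3+1+1
10+4+4+1+1
10+3+3+3+1
9+8+1+1+1
…and 25 more, for 37 total.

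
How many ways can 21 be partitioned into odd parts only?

Systematic enumeration (by largest part, then next-largest, …) yields 76.

76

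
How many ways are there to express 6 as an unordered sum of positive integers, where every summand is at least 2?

4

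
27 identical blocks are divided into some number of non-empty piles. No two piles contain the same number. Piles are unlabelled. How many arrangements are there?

Enumerating by decreasing first part gives 192 partitions in all.

192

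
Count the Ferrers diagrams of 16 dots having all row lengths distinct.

A partial list (first 12 by largest part):
16
1+15
2+14
3+13
1+2+13
4+12
1+3+12
5+11
1+4+11
2+3+11
6+10
1+5+10
…and 20 more, for 32 total.

32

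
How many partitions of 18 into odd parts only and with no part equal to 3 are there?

The partitions of 18 that satisfy the conditions:
17+1
15+1+1+1
13+5
13+1+1+1+1+1
11+7
11+5+1+1
11+1+1+1+1+1+1+1
9+9
9+7+1+1
9+5+1+1+1+1
9+1+1+1+1+1+1+1+1+1
7+7+1+1+1+1
7+5+5+1
7+5+1+1+1+1+1+1
7+1+1+1+1+1+1+1+1+1+1+1
5+5+5+1+1+1
5+5+1+1+1+1+1+1+1+1
5+1+1+1+1+1+1+1+1+1+1+1+1+1
1+1+1+1+1+1+1+1+1+1+1+1+1+1+1+1+1+1

19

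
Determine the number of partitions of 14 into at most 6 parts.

90

Counting exhaustively, 90 partitions satisfy the conditions.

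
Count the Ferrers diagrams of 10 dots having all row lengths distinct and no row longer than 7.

The partitions of 10 that satisfy the conditions:
3 + 7
1 + 2 + 7
4 + 6
1 + 3 + 6
1 + 4 + 5
2 + 3 + 5
1 + 2 + 3 + 4

7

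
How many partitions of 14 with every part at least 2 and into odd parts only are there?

4

Enumerating:
11 + 3
9 + 5
7 + 7
5 + 3 + 3 + 3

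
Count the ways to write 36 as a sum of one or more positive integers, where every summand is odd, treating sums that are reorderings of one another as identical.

668

Systematic enumeration (by largest part, then next-largest, …) yields 668.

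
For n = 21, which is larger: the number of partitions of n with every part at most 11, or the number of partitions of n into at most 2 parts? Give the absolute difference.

684

Partitions of 21 with every part at most 11: 695.
Partitions of 21 into at most 2 parts: 11.
|695 − 11| = 684.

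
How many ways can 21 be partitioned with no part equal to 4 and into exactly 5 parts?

There are too many to list fully; the first 12 (by largest part) are:
17,1,1,1,1
16,2,1,1,1
15,3,1,1,1
15,2,2,1,1
14,3,2,1,1
14,2,2,2,1
13,5,1,1,1
13,3,3,1,1
13,3,2,2,1
13,2,2,2,2
12,6,1,1,1
12,5,2,1,1
…and 50 more, for 62 total.

62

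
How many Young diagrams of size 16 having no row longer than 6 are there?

136

Direct enumeration gives 136 partitions.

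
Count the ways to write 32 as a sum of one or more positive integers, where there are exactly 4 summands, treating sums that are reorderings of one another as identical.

Enumerating by decreasing first part gives 249 partitions in all.

249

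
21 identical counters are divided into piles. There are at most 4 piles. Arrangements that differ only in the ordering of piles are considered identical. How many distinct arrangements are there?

Enumerating by decreasing first part gives 120 partitions in all.

120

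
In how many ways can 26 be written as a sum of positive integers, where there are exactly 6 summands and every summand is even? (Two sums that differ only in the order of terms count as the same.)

Listing the qualifying partitions of 26:
16+2+2+2+2+2
14+4+2+2+2+2
12+6+2+2+2+2
12+4+4+2+2+2
10+8+2+2+2+2
10+6+4+2+2+2
10+4+4+4+2+2
8+8+4+2+2+2
8+6+6+2+2+2
8+6+4+4+2+2
8+4+4+4+4+2
6+6+6+4+2+2
6+6+4+4+4+2
6+4+4+4+4+4
Counting gives 14.

14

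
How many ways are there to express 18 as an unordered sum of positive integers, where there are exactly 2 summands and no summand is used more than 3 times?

The partitions of 18 that satisfy the conditions:
17+1
16+2
15+3
14+4
13+5
12+6
11+7
10+8
9+9
Counting gives 9.

9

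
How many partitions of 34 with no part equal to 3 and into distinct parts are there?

Systematic enumeration (by largest part, then next-largest, …) yields 307.

307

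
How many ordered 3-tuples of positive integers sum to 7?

15

Place 2 bars in the 6 internal gaps of a row of 7 dots: C(6,2) = 15.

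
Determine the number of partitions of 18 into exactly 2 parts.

9

Enumerating:
17, 1
16, 2
15, 3
14, 4
13, 5
12, 6
11, 7
10, 8
9, 9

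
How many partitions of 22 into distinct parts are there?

89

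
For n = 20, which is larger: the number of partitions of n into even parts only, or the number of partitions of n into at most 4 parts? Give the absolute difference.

66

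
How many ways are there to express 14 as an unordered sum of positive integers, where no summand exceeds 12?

133

Counting exhaustively, 133 partitions satisfy the conditions.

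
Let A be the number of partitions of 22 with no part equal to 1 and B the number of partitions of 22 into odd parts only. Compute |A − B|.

121

Partitions of 22 with no part equal to 1: 210.
Partitions of 22 into odd parts only: 89.
|210 − 89| = 121.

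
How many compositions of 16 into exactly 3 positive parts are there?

A composition of 16 into 3 positive parts is chosen by placing 2 dividers among the 15 gaps between 16 units: C(15,2) = 105.

105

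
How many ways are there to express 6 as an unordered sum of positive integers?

11

The partitions of 6 that satisfy the conditions:
6
5, 1
4, 2
4, 1, 1
3, 3
3, 2, 1
3, 1, 1, 1
2, 2, 2
2, 2, 1, 1
2, 1, 1, 1, 1
1, 1, 1, 1, 1, 1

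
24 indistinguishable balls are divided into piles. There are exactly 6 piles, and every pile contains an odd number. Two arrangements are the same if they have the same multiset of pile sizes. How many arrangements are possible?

26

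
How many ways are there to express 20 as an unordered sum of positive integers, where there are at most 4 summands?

108

Systematic enumeration (by largest part, then next-largest, …) yields 108.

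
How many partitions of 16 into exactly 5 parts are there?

37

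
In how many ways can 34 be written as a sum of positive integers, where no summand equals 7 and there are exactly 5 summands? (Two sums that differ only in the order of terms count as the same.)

453

Enumerating by decreasing first part gives 453 partitions in all.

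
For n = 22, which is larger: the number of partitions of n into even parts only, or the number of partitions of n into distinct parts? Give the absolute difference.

33

Partitions of 22 into even parts only: 56.
Partitions of 22 into distinct parts: 89.
|56 − 89| = 33.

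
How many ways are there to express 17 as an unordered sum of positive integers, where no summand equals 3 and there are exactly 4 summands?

They are:
14+1+1+1
13+2+1+1
12+2+2+1
11+4+1+1
11+2+2+2
10+5+1+1
10+4+2+1
9+6+1+1
9+5+2+1
9+4+2+2
8+7+1+1
8+6+2+1
8+5+2+2
8+4+4+1
7+7+2+1
7+6+2+2
7+5+4+1
7+4+4+2
6+6+4+1
6+5+5+1
6+5+4+2
5+5+5+2
5+4+4+4

23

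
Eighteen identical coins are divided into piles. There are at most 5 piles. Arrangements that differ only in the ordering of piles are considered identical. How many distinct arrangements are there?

Direct enumeration gives 141 partitions.

141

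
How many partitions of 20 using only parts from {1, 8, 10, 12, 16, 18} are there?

The partitions of 20 that satisfy the conditions:
18, 1, 1
16, 1, 1, 1, 1
12, 8
12, 1, 1, 1, 1, 1, 1, 1, 1
10, 10
10, 8, 1, 1
10, 1, 1, 1, 1, 1, 1, 1, 1, 1, 1
8, 8, 1, 1, 1, 1
8, 1, 1, 1, 1, 1, 1, 1, 1, 1, 1, 1, 1
1, 1, 1, 1, 1, 1, 1, 1, 1, 1, 1, 1, 1, 1, 1, 1, 1, 1, 1, 1

10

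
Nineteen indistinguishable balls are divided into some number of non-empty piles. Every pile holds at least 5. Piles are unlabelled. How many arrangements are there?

10

They are:
19
14+5
13+6
12+7
11+8
10+9
9+5+5
8+6+5
7+7+5
7+6+6
Counting gives 10.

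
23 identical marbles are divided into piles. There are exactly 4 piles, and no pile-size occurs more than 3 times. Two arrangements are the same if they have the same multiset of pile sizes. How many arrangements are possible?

A full systematic count gives 94.

94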